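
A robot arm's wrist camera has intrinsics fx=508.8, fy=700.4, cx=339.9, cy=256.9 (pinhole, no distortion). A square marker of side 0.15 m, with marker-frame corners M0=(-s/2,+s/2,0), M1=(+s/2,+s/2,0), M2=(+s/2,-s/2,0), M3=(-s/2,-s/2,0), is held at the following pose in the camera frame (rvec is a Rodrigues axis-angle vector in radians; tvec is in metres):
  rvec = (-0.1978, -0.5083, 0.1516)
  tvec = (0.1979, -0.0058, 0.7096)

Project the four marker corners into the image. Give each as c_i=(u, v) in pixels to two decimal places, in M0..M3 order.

c0=(437.43, 312.80) c1=(518.55, 335.22) c2=(520.12, 197.95) c3=(443.12, 162.72)

Intrinsics K: fx=508.8, fy=700.4, cx=339.9, cy=256.9
Marker side s = 0.15 m; corners in marker frame (Z=0):
  M0 = (-0.0750, +0.0750, 0)
  M1 = (+0.0750, +0.0750, 0)
  M2 = (+0.0750, -0.0750, 0)
  M3 = (-0.0750, -0.0750, 0)
rvec = (-0.1978, -0.5083, 0.1516), |rvec| = θ = 0.56611 rad = 32.435°
Rodrigues: sinθ=0.53635, 1−cosθ=0.15600; R = I + sinθ·[k]× + (1−cosθ)·[k]×²:
    [+0.86304 -0.09469 -0.49618]
    [+0.19257 +0.96977 +0.14989]
    [+0.46698 -0.22491 +0.85518]
t = (0.1979, -0.0058, 0.7096) m
M0: Pc = R·M0+t = (+0.12607, +0.05249, +0.65771); u = 508.8·(+0.12607)/0.65771 + 339.9 = 437.4274, v = 700.4·(+0.05249)/0.65771 + 256.9 = 312.7966
M1: Pc = R·M1+t = (+0.25553, +0.08138, +0.72776); u = 508.8·(+0.25553)/0.72776 + 339.9 = 518.5478, v = 700.4·(+0.08138)/0.72776 + 256.9 = 335.2168
M2: Pc = R·M2+t = (+0.26973, -0.06409, +0.76149); u = 508.8·(+0.26973)/0.76149 + 339.9 = 520.1231, v = 700.4·(-0.06409)/0.76149 + 256.9 = 197.9523
M3: Pc = R·M3+t = (+0.14027, -0.09298, +0.69144); u = 508.8·(+0.14027)/0.69144 + 339.9 = 443.1204, v = 700.4·(-0.09298)/0.69144 + 256.9 = 162.7203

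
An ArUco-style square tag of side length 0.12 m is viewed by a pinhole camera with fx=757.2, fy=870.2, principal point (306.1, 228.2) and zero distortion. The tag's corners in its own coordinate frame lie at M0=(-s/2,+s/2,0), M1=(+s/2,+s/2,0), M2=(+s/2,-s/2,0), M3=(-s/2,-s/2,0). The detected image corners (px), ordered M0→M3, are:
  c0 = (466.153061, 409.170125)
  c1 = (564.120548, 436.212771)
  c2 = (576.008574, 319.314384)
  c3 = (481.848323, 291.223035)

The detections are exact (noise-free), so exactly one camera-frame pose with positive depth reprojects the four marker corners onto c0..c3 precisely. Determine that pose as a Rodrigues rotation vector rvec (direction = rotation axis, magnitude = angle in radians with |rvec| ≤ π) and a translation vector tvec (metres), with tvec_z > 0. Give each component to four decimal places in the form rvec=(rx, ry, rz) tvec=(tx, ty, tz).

rvec=(-0.2574, -0.1623, 0.2358) tvec=(0.2497, 0.1353, 0.8733)

Intrinsics K: fx=757.2, fy=870.2, cx=306.1, cy=228.2
Marker side s = 0.12 m; corners in marker frame (Z=0):
  M0 = (-0.0600, +0.0600, 0)
  M1 = (+0.0600, +0.0600, 0)
  M2 = (+0.0600, -0.0600, 0)
  M3 = (-0.0600, -0.0600, 0)
Detected image corners:
  c0 = (466.153061, 409.170125) px
  c1 = (564.120548, 436.212771) px
  c2 = (576.008574, 319.314384) px
  c3 = (481.848323, 291.223035) px
Planar DLT: solve 8×8 A·h = b for H (H[2,2]=1):
  H  [+876.98022 -276.18421 +522.58420]
  H  [+283.31351 +865.95469 +363.01257]
  H  [+0.14701 -0.30916 +1.00000]
B = K⁻¹H; ‖b₁‖=1.145106, ‖b₂‖=1.145106; λ = 2/(‖b₁‖+‖b₂‖) = 0.873282, sign → tz>0 ⇒ λ=+0.873282
r₁ = λ·B[:,0] = (+0.95953,+0.25065,+0.12838); r₂ = λ·B[:,1] = (-0.20938,+0.93982,-0.26999)
r₃ = r₁×r₂ = (-0.18833,+0.23218,+0.95427); SVD([r₁ r₂ r₃]) → R = UVᵀ:
  R  [+0.95953 -0.20938 -0.18833]
  R  [+0.25065 +0.93982 +0.23218]
  R  [+0.12838 -0.26999 +0.95427]
t = (+0.24967, +0.13529, +0.87328) m
tr R = 2.853617; θ = arccos((tr R − 1)/2) = 0.384973 rad = 22.057°
axis k = ((R−Rᵀ)₃₂, (R−Rᵀ)₁₃, (R−Rᵀ)₂₁) / (2 sinθ) = (-0.668605, -0.421671, +0.612504)
rvec = θ·k = (-0.257395, -0.162332, +0.235798)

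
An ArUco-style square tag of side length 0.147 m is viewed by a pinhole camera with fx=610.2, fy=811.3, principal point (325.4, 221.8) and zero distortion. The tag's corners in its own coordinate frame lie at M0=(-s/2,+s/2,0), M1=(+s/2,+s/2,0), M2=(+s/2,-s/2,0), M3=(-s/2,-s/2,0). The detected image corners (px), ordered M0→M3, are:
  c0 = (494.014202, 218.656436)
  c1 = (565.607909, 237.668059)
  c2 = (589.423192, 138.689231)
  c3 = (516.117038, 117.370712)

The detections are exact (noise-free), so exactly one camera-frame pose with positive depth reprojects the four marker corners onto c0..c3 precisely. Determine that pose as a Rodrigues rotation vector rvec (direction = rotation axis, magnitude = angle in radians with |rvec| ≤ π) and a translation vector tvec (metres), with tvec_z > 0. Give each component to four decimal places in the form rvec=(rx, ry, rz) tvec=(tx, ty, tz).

rvec=(0.2426, -0.1116, 0.2037) tvec=(0.4059, -0.0606, 1.1465)

Intrinsics K: fx=610.2, fy=811.3, cx=325.4, cy=221.8
Marker side s = 0.147 m; corners in marker frame (Z=0):
  M0 = (-0.0735, +0.0735, 0)
  M1 = (+0.0735, +0.0735, 0)
  M2 = (+0.0735, -0.0735, 0)
  M3 = (-0.0735, -0.0735, 0)
Detected image corners:
  c0 = (494.014202, 218.656436) px
  c1 = (565.607909, 237.668059) px
  c2 = (589.423192, 138.689231) px
  c3 = (516.117038, 117.370712) px
Planar DLT: solve 8×8 A·h = b for H (H[2,2]=1):
  H  [+556.04035 -49.14998 +541.43487]
  H  [+157.87990 +716.33749 +178.91072]
  H  [+0.11688 +0.19783 +1.00000]
B = K⁻¹H; ‖b₁‖=0.872220, ‖b₂‖=0.872220; λ = 2/(‖b₁‖+‖b₂‖) = 1.146500, sign → tz>0 ⇒ λ=+1.146500
r₁ = λ·B[:,0] = (+0.97328,+0.18647,+0.13401); r₂ = λ·B[:,1] = (-0.21330,+0.95029,+0.22681)
r₃ = r₁×r₂ = (-0.08505,-0.24934,+0.96467); SVD([r₁ r₂ r₃]) → R = UVᵀ:
  R  [+0.97328 -0.21330 -0.08505]
  R  [+0.18647 +0.95029 -0.24934]
  R  [+0.13401 +0.22681 +0.96467]
t = (+0.40591, -0.06061, +1.14650) m
tr R = 2.888247; θ = arccos((tr R − 1)/2) = 0.335872 rad = 19.244°
axis k = ((R−Rᵀ)₃₂, (R−Rᵀ)₁₃, (R−Rᵀ)₂₁) / (2 sinθ) = (+0.722331, -0.332319, +0.606467)
rvec = θ·k = (+0.242611, -0.111617, +0.203695)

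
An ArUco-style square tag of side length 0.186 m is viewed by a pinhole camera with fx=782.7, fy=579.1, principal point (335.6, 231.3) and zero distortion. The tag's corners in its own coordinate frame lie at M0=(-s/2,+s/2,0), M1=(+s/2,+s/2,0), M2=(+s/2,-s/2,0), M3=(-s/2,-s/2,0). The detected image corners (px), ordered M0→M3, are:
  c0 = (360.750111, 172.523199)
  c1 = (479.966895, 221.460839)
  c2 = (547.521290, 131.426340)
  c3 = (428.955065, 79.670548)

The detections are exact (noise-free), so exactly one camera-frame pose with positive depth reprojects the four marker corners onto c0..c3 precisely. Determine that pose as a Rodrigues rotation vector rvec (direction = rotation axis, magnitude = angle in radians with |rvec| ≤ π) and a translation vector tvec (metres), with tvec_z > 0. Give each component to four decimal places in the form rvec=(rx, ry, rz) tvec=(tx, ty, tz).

Intrinsics K: fx=782.7, fy=579.1, cx=335.6, cy=231.3
Marker side s = 0.186 m; corners in marker frame (Z=0):
  M0 = (-0.0930, +0.0930, 0)
  M1 = (+0.0930, +0.0930, 0)
  M2 = (+0.0930, -0.0930, 0)
  M3 = (-0.0930, -0.0930, 0)
Detected image corners:
  c0 = (360.750111, 172.523199) px
  c1 = (479.966895, 221.460839) px
  c2 = (547.521290, 131.426340) px
  c3 = (428.955065, 79.670548) px
Planar DLT: solve 8×8 A·h = b for H (H[2,2]=1):
  H  [+702.07858 -342.39260 +454.90687]
  H  [+291.58013 +499.03636 +151.80508]
  H  [+0.13839 +0.04959 +1.00000]
B = K⁻¹H; ‖b₁‖=0.960071, ‖b₂‖=0.960071; λ = 2/(‖b₁‖+‖b₂‖) = 1.041590, sign → tz>0 ⇒ λ=+1.041590
r₁ = λ·B[:,0] = (+0.87250,+0.46687,+0.14414); r₂ = λ·B[:,1] = (-0.47779,+0.87695,+0.05165)
r₃ = r₁×r₂ = (-0.10229,-0.11394,+0.98821); SVD([r₁ r₂ r₃]) → R = UVᵀ:
  R  [+0.87250 -0.47779 -0.10229]
  R  [+0.46687 +0.87695 -0.11394]
  R  [+0.14414 +0.05165 +0.98821]
t = (+0.15877, -0.14298, +1.04159) m
tr R = 2.737658; θ = arccos((tr R − 1)/2) = 0.517964 rad = 29.677°
axis k = ((R−Rᵀ)₃₂, (R−Rᵀ)₁₃, (R−Rᵀ)₂₁) / (2 sinθ) = (+0.167227, -0.248865, +0.953992)
rvec = θ·k = (+0.086618, -0.128903, +0.494133)

rvec=(0.0866, -0.1289, 0.4941) tvec=(0.1588, -0.1430, 1.0416)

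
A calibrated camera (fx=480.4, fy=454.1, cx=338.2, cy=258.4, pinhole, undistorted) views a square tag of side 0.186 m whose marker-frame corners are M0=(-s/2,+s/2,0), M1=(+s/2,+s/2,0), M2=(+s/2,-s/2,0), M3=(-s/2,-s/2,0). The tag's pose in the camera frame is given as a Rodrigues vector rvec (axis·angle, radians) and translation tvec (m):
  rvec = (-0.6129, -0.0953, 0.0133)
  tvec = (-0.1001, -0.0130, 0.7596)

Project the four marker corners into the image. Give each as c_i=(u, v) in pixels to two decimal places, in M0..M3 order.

c0=(206.63, 296.96) c1=(334.13, 300.92) c2=(332.94, 211.23) c3=(222.35, 206.02)

Intrinsics K: fx=480.4, fy=454.1, cx=338.2, cy=258.4
Marker side s = 0.186 m; corners in marker frame (Z=0):
  M0 = (-0.0930, +0.0930, 0)
  M1 = (+0.0930, +0.0930, 0)
  M2 = (+0.0930, -0.0930, 0)
  M3 = (-0.0930, -0.0930, 0)
rvec = (-0.6129, -0.0953, 0.0133), |rvec| = θ = 0.62041 rad = 35.547°
Rodrigues: sinθ=0.58137, 1−cosθ=0.18636; R = I + sinθ·[k]× + (1−cosθ)·[k]×²:
    [+0.99552 +0.01582 -0.09325]
    [+0.04074 +0.81804 +0.57372]
    [+0.08536 -0.57495 +0.81373]
t = (-0.1001, -0.0130, 0.7596) m
M0: Pc = R·M0+t = (-0.19121, +0.05929, +0.69819); u = 480.4·(-0.19121)/0.69819 + 338.2 = 206.6340, v = 454.1·(+0.05929)/0.69819 + 258.4 = 296.9609
M1: Pc = R·M1+t = (-0.00605, +0.06687, +0.71407); u = 480.4·(-0.00605)/0.71407 + 338.2 = 334.1325, v = 454.1·(+0.06687)/0.71407 + 258.4 = 300.9228
M2: Pc = R·M2+t = (-0.00899, -0.08529, +0.82101); u = 480.4·(-0.00899)/0.82101 + 338.2 = 332.9409, v = 454.1·(-0.08529)/0.82101 + 258.4 = 211.2269
M3: Pc = R·M3+t = (-0.19415, -0.09287, +0.80513); u = 480.4·(-0.19415)/0.80513 + 338.2 = 222.3536, v = 454.1·(-0.09287)/0.80513 + 258.4 = 206.0225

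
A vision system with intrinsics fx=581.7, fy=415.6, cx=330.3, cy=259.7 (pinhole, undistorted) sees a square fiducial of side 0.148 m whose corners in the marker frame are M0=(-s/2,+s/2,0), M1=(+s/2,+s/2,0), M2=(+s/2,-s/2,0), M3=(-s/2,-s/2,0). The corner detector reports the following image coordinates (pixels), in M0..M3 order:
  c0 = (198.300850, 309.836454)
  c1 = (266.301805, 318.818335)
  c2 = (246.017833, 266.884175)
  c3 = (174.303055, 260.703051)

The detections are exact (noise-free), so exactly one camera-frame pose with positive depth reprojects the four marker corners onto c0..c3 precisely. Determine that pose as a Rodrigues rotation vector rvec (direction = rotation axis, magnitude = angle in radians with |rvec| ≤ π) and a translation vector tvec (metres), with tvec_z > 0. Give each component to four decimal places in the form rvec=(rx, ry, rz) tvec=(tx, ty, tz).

rvec=(0.5565, 0.4787, -0.0389) tvec=(-0.1877, 0.0722, 0.9942)

Intrinsics K: fx=581.7, fy=415.6, cx=330.3, cy=259.7
Marker side s = 0.148 m; corners in marker frame (Z=0):
  M0 = (-0.0740, +0.0740, 0)
  M1 = (+0.0740, +0.0740, 0)
  M2 = (+0.0740, -0.0740, 0)
  M3 = (-0.0740, -0.0740, 0)
Detected image corners:
  c0 = (198.300850, 309.836454) px
  c1 = (266.301805, 318.818335) px
  c2 = (246.017833, 266.884175) px
  c3 = (174.303055, 260.703051) px
Planar DLT: solve 8×8 A·h = b for H (H[2,2]=1):
  H  [+372.04590 +261.02170 +220.47942]
  H  [-78.43023 +486.16691 +289.87249]
  H  [-0.44976 +0.50175 +1.00000]
B = K⁻¹H; ‖b₁‖=1.005869, ‖b₂‖=1.005869; λ = 2/(‖b₁‖+‖b₂‖) = 0.994165, sign → tz>0 ⇒ λ=+0.994165
r₁ = λ·B[:,0] = (+0.88974,+0.09179,-0.44714); r₂ = λ·B[:,1] = (+0.16286,+0.85126,+0.49883)
r₃ = r₁×r₂ = (+0.42642,-0.51665,+0.74246); SVD([r₁ r₂ r₃]) → R = UVᵀ:
  R  [+0.88974 +0.16286 +0.42642]
  R  [+0.09179 +0.85126 -0.51665]
  R  [-0.44714 +0.49883 +0.74246]
t = (-0.18769, +0.07218, +0.99416) m
tr R = 2.483463; θ = arccos((tr R − 1)/2) = 0.735148 rad = 42.121°
axis k = ((R−Rᵀ)₃₂, (R−Rᵀ)₁₃, (R−Rᵀ)₂₁) / (2 sinθ) = (+0.757030, +0.651229, -0.052982)
rvec = θ·k = (+0.556529, +0.478749, -0.038949)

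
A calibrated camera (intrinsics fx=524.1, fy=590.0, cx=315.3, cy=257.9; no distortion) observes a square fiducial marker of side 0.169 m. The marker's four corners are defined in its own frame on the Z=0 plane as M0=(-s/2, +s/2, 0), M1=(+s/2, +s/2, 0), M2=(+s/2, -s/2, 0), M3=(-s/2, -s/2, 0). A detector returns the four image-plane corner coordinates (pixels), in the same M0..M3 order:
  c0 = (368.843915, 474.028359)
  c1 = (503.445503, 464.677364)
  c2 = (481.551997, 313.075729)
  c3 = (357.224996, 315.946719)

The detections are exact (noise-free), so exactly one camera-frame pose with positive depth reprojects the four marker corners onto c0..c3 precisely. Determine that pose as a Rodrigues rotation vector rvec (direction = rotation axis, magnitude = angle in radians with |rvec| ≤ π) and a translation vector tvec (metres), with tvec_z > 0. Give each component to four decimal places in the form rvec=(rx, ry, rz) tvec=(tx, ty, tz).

Intrinsics K: fx=524.1, fy=590.0, cx=315.3, cy=257.9
Marker side s = 0.169 m; corners in marker frame (Z=0):
  M0 = (-0.0845, +0.0845, 0)
  M1 = (+0.0845, +0.0845, 0)
  M2 = (+0.0845, -0.0845, 0)
  M3 = (-0.0845, -0.0845, 0)
Detected image corners:
  c0 = (368.843915, 474.028359) px
  c1 = (503.445503, 464.677364) px
  c2 = (481.551997, 313.075729) px
  c3 = (357.224996, 315.946719) px
Planar DLT: solve 8×8 A·h = b for H (H[2,2]=1):
  H  [+862.28022 -113.76367 +428.66002]
  H  [+53.98233 +720.24016 +388.60805]
  H  [+0.22793 -0.49910 +1.00000]
B = K⁻¹H; ‖b₁‖=1.525284, ‖b₂‖=1.525284; λ = 2/(‖b₁‖+‖b₂‖) = 0.655616, sign → tz>0 ⇒ λ=+0.655616
r₁ = λ·B[:,0] = (+0.98876,-0.00534,+0.14944); r₂ = λ·B[:,1] = (+0.05454,+0.94337,-0.32722)
r₃ = r₁×r₂ = (-0.13923,+0.33169,+0.93306); SVD([r₁ r₂ r₃]) → R = UVᵀ:
  R  [+0.98876 +0.05454 -0.13923]
  R  [-0.00534 +0.94337 +0.33169]
  R  [+0.14944 -0.32722 +0.93306]
t = (+0.14181, +0.14524, +0.65562) m
tr R = 2.865189; θ = arccos((tr R − 1)/2) = 0.369261 rad = 21.157°
axis k = ((R−Rᵀ)₃₂, (R−Rᵀ)₁₃, (R−Rᵀ)₂₁) / (2 sinθ) = (-0.912801, -0.399892, -0.082952)
rvec = θ·k = (-0.337062, -0.147664, -0.030631)

rvec=(-0.3371, -0.1477, -0.0306) tvec=(0.1418, 0.1452, 0.6556)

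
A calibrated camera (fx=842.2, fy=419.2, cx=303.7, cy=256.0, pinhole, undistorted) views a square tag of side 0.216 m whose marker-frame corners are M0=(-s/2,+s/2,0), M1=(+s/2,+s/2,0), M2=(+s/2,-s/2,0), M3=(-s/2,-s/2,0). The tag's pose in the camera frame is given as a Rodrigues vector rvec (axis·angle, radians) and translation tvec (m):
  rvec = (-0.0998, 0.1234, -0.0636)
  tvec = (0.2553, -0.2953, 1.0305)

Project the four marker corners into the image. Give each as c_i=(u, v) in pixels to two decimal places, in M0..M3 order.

c0=(429.76, 182.68) c1=(612.01, 174.55) c2=(595.22, 88.91) c3=(417.24, 98.97)

Intrinsics K: fx=842.2, fy=419.2, cx=303.7, cy=256.0
Marker side s = 0.216 m; corners in marker frame (Z=0):
  M0 = (-0.1080, +0.1080, 0)
  M1 = (+0.1080, +0.1080, 0)
  M2 = (+0.1080, -0.1080, 0)
  M3 = (-0.1080, -0.1080, 0)
rvec = (-0.0998, 0.1234, -0.0636), |rvec| = θ = 0.17098 rad = 9.796°
Rodrigues: sinθ=0.17014, 1−cosθ=0.01458; R = I + sinθ·[k]× + (1−cosθ)·[k]×²:
    [+0.99039 +0.05715 +0.12597]
    [-0.06943 +0.99301 +0.09540]
    [-0.11963 -0.10323 +0.98744]
t = (0.2553, -0.2953, 1.0305) m
M0: Pc = R·M0+t = (+0.15451, -0.18056, +1.03227); u = 842.2·(+0.15451)/1.03227 + 303.7 = 429.7603, v = 419.2·(-0.18056)/1.03227 + 256.0 = 182.6773
M1: Pc = R·M1+t = (+0.36843, -0.19555, +1.00643); u = 842.2·(+0.36843)/1.00643 + 303.7 = 612.0122, v = 419.2·(-0.19555)/1.00643 + 256.0 = 174.5479
M2: Pc = R·M2+t = (+0.35609, -0.41004, +1.02873); u = 842.2·(+0.35609)/1.02873 + 303.7 = 595.2239, v = 419.2·(-0.41004)/1.02873 + 256.0 = 88.9096
M3: Pc = R·M3+t = (+0.14217, -0.39505, +1.05457); u = 842.2·(+0.14217)/1.05457 + 303.7 = 417.2368, v = 419.2·(-0.39505)/1.05457 + 256.0 = 98.9656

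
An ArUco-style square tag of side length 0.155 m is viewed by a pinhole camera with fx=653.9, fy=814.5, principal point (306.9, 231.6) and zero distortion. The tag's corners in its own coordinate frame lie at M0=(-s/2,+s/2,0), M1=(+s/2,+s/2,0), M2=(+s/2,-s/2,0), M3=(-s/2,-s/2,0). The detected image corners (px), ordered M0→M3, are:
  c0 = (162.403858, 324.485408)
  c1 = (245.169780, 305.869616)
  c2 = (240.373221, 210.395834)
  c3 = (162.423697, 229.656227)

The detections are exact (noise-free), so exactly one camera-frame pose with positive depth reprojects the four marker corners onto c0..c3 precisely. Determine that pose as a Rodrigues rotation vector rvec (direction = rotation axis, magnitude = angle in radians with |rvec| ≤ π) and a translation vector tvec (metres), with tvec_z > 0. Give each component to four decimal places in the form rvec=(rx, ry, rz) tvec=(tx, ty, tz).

rvec=(-0.4664, 0.1864, -0.1505) tvec=(-0.1919, 0.0510, 1.1981)

Intrinsics K: fx=653.9, fy=814.5, cx=306.9, cy=231.6
Marker side s = 0.155 m; corners in marker frame (Z=0):
  M0 = (-0.0775, +0.0775, 0)
  M1 = (+0.0775, +0.0775, 0)
  M2 = (+0.0775, -0.0775, 0)
  M3 = (-0.0775, -0.0775, 0)
Detected image corners:
  c0 = (162.403858, 324.485408) px
  c1 = (245.169780, 305.869616) px
  c2 = (240.373221, 210.395834) px
  c3 = (162.423697, 229.656227) px
Planar DLT: solve 8×8 A·h = b for H (H[2,2]=1):
  H  [+493.67260 -62.35391 +202.18364]
  H  [-154.34448 +511.33635 +266.27718]
  H  [-0.11996 -0.38312 +1.00000]
B = K⁻¹H; ‖b₁‖=0.834680, ‖b₂‖=0.834680; λ = 2/(‖b₁‖+‖b₂‖) = 1.198063, sign → tz>0 ⇒ λ=+1.198063
r₁ = λ·B[:,0] = (+0.97195,-0.18616,-0.14372); r₂ = λ·B[:,1] = (+0.10119,+0.88265,-0.45901)
r₃ = r₁×r₂ = (+0.21230,+0.43159,+0.87673); SVD([r₁ r₂ r₃]) → R = UVᵀ:
  R  [+0.97195 +0.10119 +0.21230]
  R  [-0.18616 +0.88265 +0.43159]
  R  [-0.14372 -0.45901 +0.87673]
t = (-0.19186, +0.05101, +1.19806) m
tr R = 2.731333; θ = arccos((tr R − 1)/2) = 0.524316 rad = 30.041°
axis k = ((R−Rᵀ)₃₂, (R−Rᵀ)₁₃, (R−Rᵀ)₂₁) / (2 sinθ) = (-0.889493, +0.355582, -0.286991)
rvec = θ·k = (-0.466376, +0.186437, -0.150474)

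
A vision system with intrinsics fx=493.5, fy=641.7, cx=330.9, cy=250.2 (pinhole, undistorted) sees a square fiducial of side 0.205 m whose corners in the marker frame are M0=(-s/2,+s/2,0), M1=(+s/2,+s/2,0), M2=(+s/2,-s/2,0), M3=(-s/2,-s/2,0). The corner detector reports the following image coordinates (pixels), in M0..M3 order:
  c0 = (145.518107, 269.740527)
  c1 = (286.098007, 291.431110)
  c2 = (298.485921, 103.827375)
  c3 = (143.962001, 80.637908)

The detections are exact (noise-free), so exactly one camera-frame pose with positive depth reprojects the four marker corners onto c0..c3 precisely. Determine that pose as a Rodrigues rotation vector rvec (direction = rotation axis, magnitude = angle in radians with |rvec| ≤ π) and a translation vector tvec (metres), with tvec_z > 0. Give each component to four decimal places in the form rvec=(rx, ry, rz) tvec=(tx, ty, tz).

Intrinsics K: fx=493.5, fy=641.7, cx=330.9, cy=250.2
Marker side s = 0.205 m; corners in marker frame (Z=0):
  M0 = (-0.1025, +0.1025, 0)
  M1 = (+0.1025, +0.1025, 0)
  M2 = (+0.1025, -0.1025, 0)
  M3 = (-0.1025, -0.1025, 0)
Detected image corners:
  c0 = (145.518107, 269.740527) px
  c1 = (286.098007, 291.431110) px
  c2 = (298.485921, 103.827375) px
  c3 = (143.962001, 80.637908) px
Planar DLT: solve 8×8 A·h = b for H (H[2,2]=1):
  H  [+714.65714 +74.24144 +218.26698]
  H  [+106.30244 +1004.62465 +190.83507]
  H  [-0.01603 +0.46040 +1.00000]
B = K⁻¹H; ‖b₁‖=1.469071, ‖b₂‖=1.469071; λ = 2/(‖b₁‖+‖b₂‖) = 0.680702, sign → tz>0 ⇒ λ=+0.680702
r₁ = λ·B[:,0] = (+0.99307,+0.11702,-0.01091); r₂ = λ·B[:,1] = (-0.10773,+0.94349,+0.31339)
r₃ = r₁×r₂ = (+0.04697,-0.31005,+0.94956); SVD([r₁ r₂ r₃]) → R = UVᵀ:
  R  [+0.99307 -0.10773 +0.04697]
  R  [+0.11702 +0.94349 -0.31005]
  R  [-0.01091 +0.31339 +0.94956]
t = (-0.15536, -0.06297, +0.68070) m
tr R = 2.886122; θ = arccos((tr R − 1)/2) = 0.339080 rad = 19.428°
axis k = ((R−Rᵀ)₃₂, (R−Rᵀ)₁₃, (R−Rᵀ)₂₁) / (2 sinθ) = (+0.937169, +0.087010, +0.337850)
rvec = θ·k = (+0.317775, +0.029504, +0.114558)

rvec=(0.3178, 0.0295, 0.1146) tvec=(-0.1554, -0.0630, 0.6807)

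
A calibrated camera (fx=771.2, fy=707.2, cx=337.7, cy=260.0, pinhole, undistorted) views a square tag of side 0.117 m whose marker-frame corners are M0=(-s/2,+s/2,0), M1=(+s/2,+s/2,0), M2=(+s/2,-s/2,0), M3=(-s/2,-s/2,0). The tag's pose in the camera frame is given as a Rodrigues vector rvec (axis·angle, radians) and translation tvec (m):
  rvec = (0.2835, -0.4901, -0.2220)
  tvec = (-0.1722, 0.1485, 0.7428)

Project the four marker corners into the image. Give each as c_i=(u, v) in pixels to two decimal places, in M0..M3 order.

Intrinsics K: fx=771.2, fy=707.2, cx=337.7, cy=260.0
Marker side s = 0.117 m; corners in marker frame (Z=0):
  M0 = (-0.0585, +0.0585, 0)
  M1 = (+0.0585, +0.0585, 0)
  M2 = (+0.0585, -0.0585, 0)
  M3 = (-0.0585, -0.0585, 0)
rvec = (0.2835, -0.4901, -0.2220), |rvec| = θ = 0.60816 rad = 34.845°
Rodrigues: sinθ=0.57136, 1−cosθ=0.17930; R = I + sinθ·[k]× + (1−cosθ)·[k]×²:
    [+0.85967 +0.14121 -0.49095]
    [-0.27592 +0.93715 -0.21360]
    [+0.42993 +0.31909 +0.84459]
t = (-0.1722, 0.1485, 0.7428) m
M0: Pc = R·M0+t = (-0.21423, +0.21946, +0.73632); u = 771.2·(-0.21423)/0.73632 + 337.7 = 113.3208, v = 707.2·(+0.21946)/0.73632 + 260.0 = 470.7863
M1: Pc = R·M1+t = (-0.11365, +0.18718, +0.78662); u = 771.2·(-0.11365)/0.78662 + 337.7 = 226.2787, v = 707.2·(+0.18718)/0.78662 + 260.0 = 428.2835
M2: Pc = R·M2+t = (-0.13017, +0.07754, +0.74928); u = 771.2·(-0.13017)/0.74928 + 337.7 = 203.7223, v = 707.2·(+0.07754)/0.74928 + 260.0 = 333.1806
M3: Pc = R·M3+t = (-0.23075, +0.10982, +0.69898); u = 771.2·(-0.23075)/0.69898 + 337.7 = 83.1079, v = 707.2·(+0.10982)/0.69898 + 260.0 = 371.1096

c0=(113.32, 470.79) c1=(226.28, 428.28) c2=(203.72, 333.18) c3=(83.11, 371.11)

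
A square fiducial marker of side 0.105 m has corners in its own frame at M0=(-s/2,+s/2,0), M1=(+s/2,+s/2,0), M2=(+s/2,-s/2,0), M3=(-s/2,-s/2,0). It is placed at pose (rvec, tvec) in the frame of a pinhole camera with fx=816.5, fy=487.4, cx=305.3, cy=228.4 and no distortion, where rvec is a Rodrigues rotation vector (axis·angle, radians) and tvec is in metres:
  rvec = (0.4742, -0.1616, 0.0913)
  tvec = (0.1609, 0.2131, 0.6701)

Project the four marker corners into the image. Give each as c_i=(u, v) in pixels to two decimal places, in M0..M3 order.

c0=(427.87, 411.44) c1=(544.58, 410.26) c2=(578.02, 354.14) c3=(453.69, 353.78)

Intrinsics K: fx=816.5, fy=487.4, cx=305.3, cy=228.4
Marker side s = 0.105 m; corners in marker frame (Z=0):
  M0 = (-0.0525, +0.0525, 0)
  M1 = (+0.0525, +0.0525, 0)
  M2 = (+0.0525, -0.0525, 0)
  M3 = (-0.0525, -0.0525, 0)
rvec = (0.4742, -0.1616, 0.0913), |rvec| = θ = 0.50923 rad = 29.177°
Rodrigues: sinθ=0.48751, 1−cosθ=0.12688; R = I + sinθ·[k]× + (1−cosθ)·[k]×²:
    [+0.98314 -0.12490 -0.13352]
    [+0.04991 +0.88590 -0.46119]
    [+0.17589 +0.44675 +0.87720]
t = (0.1609, 0.2131, 0.6701) m
M0: Pc = R·M0+t = (+0.10273, +0.25699, +0.68432); u = 816.5·(+0.10273)/0.68432 + 305.3 = 427.8701, v = 487.4·(+0.25699)/0.68432 + 228.4 = 411.4380
M1: Pc = R·M1+t = (+0.20596, +0.26223, +0.70279); u = 816.5·(+0.20596)/0.70279 + 305.3 = 544.5819, v = 487.4·(+0.26223)/0.70279 + 228.4 = 410.2625
M2: Pc = R·M2+t = (+0.21907, +0.16921, +0.65588); u = 816.5·(+0.21907)/0.65588 + 305.3 = 578.0215, v = 487.4·(+0.16921)/0.65588 + 228.4 = 354.1445
M3: Pc = R·M3+t = (+0.11584, +0.16397, +0.63741); u = 816.5·(+0.11584)/0.63741 + 305.3 = 453.6894, v = 487.4·(+0.16397)/0.63741 + 228.4 = 353.7806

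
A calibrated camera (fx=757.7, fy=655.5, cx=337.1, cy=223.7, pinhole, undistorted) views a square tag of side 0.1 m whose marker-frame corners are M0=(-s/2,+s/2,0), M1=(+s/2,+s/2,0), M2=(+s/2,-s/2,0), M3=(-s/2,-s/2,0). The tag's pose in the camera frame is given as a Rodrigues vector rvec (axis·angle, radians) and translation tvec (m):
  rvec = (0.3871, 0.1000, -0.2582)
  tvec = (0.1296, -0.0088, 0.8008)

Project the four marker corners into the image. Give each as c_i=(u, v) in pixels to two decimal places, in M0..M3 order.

c0=(424.11, 261.29) c1=(515.52, 243.42) c2=(497.66, 168.79) c3=(402.41, 188.85)

Intrinsics K: fx=757.7, fy=655.5, cx=337.1, cy=223.7
Marker side s = 0.1 m; corners in marker frame (Z=0):
  M0 = (-0.0500, +0.0500, 0)
  M1 = (+0.0500, +0.0500, 0)
  M2 = (+0.0500, -0.0500, 0)
  M3 = (-0.0500, -0.0500, 0)
rvec = (0.3871, 0.1000, -0.2582), |rvec| = θ = 0.47593 rad = 27.269°
Rodrigues: sinθ=0.45817, 1−cosθ=0.11114; R = I + sinθ·[k]× + (1−cosθ)·[k]×²:
    [+0.96238 +0.26755 +0.04723]
    [-0.22957 +0.89377 -0.38532]
    [-0.14531 +0.35998 +0.92157]
t = (0.1296, -0.0088, 0.8008) m
M0: Pc = R·M0+t = (+0.09486, +0.04737, +0.82606); u = 757.7·(+0.09486)/0.82606 + 337.1 = 424.1081, v = 655.5·(+0.04737)/0.82606 + 223.7 = 261.2868
M1: Pc = R·M1+t = (+0.19110, +0.02441, +0.81153); u = 757.7·(+0.19110)/0.81153 + 337.1 = 515.5204, v = 655.5·(+0.02441)/0.81153 + 223.7 = 243.4167
M2: Pc = R·M2+t = (+0.16434, -0.06497, +0.77554); u = 757.7·(+0.16434)/0.77554 + 337.1 = 497.6620, v = 655.5·(-0.06497)/0.77554 + 223.7 = 168.7884
M3: Pc = R·M3+t = (+0.06810, -0.04201, +0.79007); u = 757.7·(+0.06810)/0.79007 + 337.1 = 402.4131, v = 655.5·(-0.04201)/0.79007 + 223.7 = 188.8452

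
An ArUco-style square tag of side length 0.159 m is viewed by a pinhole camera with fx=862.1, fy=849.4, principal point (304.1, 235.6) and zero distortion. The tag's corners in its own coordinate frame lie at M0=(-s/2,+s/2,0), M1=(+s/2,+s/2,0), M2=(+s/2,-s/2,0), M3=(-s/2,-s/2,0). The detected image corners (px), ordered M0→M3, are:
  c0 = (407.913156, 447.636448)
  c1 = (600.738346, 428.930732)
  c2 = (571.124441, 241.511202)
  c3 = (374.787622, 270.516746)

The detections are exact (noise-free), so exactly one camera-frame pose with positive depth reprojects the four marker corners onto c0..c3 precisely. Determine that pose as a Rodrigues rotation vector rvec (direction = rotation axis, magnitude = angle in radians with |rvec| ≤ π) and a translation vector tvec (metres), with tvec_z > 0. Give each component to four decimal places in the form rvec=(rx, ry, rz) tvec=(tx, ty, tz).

Intrinsics K: fx=862.1, fy=849.4, cx=304.1, cy=235.6
Marker side s = 0.159 m; corners in marker frame (Z=0):
  M0 = (-0.0795, +0.0795, 0)
  M1 = (+0.0795, +0.0795, 0)
  M2 = (+0.0795, -0.0795, 0)
  M3 = (-0.0795, -0.0795, 0)
Detected image corners:
  c0 = (407.913156, 447.636448) px
  c1 = (600.738346, 428.930732) px
  c2 = (571.124441, 241.511202) px
  c3 = (374.787622, 270.516746) px
Planar DLT: solve 8×8 A·h = b for H (H[2,2]=1):
  H  [+1060.66725 +279.32212 +486.26992]
  H  [-265.38170 +1203.55898 +348.67695]
  H  [-0.33351 +0.16727 +1.00000]
B = K⁻¹H; ‖b₁‖=1.405925, ‖b₂‖=1.405925; λ = 2/(‖b₁‖+‖b₂‖) = 0.711275, sign → tz>0 ⇒ λ=+0.711275
r₁ = λ·B[:,0] = (+0.95878,-0.15643,-0.23722); r₂ = λ·B[:,1] = (+0.18849,+0.97484,+0.11898)
r₃ = r₁×r₂ = (+0.21264,-0.15878,+0.96414); SVD([r₁ r₂ r₃]) → R = UVᵀ:
  R  [+0.95878 +0.18849 +0.21264]
  R  [-0.15643 +0.97484 -0.15878]
  R  [-0.23722 +0.11898 +0.96414]
t = (+0.15030, +0.09469, +0.71128) m
tr R = 2.897766; θ = arccos((tr R − 1)/2) = 0.321119 rad = 18.399°
axis k = ((R−Rᵀ)₃₂, (R−Rᵀ)₁₃, (R−Rᵀ)₂₁) / (2 sinθ) = (+0.440010, +0.712631, -0.546396)
rvec = θ·k = (+0.141296, +0.228839, -0.175458)

rvec=(0.1413, 0.2288, -0.1755) tvec=(0.1503, 0.0947, 0.7113)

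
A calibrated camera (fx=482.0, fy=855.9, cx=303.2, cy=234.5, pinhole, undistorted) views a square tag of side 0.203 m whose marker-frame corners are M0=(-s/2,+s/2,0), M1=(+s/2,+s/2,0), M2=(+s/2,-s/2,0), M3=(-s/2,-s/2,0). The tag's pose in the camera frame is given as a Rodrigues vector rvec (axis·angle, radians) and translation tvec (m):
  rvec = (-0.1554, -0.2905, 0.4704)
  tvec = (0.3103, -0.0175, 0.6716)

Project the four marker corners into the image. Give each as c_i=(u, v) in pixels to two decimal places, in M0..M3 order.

Intrinsics K: fx=482.0, fy=855.9, cx=303.2, cy=234.5
Marker side s = 0.203 m; corners in marker frame (Z=0):
  M0 = (-0.1015, +0.1015, 0)
  M1 = (+0.1015, +0.1015, 0)
  M2 = (+0.1015, -0.1015, 0)
  M3 = (-0.1015, -0.1015, 0)
rvec = (-0.1554, -0.2905, 0.4704), |rvec| = θ = 0.57430 rad = 32.905°
Rodrigues: sinθ=0.54324, 1−cosθ=0.16042; R = I + sinθ·[k]× + (1−cosθ)·[k]×²:
    [+0.85132 -0.42301 -0.31035]
    [+0.46692 +0.88062 +0.08053]
    [+0.23924 -0.21347 +0.94721]
t = (0.3103, -0.0175, 0.6716) m
M0: Pc = R·M0+t = (+0.18096, +0.02449, +0.62565); u = 482.0·(+0.18096)/0.62565 + 303.2 = 442.6078, v = 855.9·(+0.02449)/0.62565 + 234.5 = 268.0034
M1: Pc = R·M1+t = (+0.35377, +0.11928, +0.67422); u = 482.0·(+0.35377)/0.67422 + 303.2 = 556.1146, v = 855.9·(+0.11928)/0.67422 + 234.5 = 385.9179
M2: Pc = R·M2+t = (+0.43964, -0.05949, +0.71755); u = 482.0·(+0.43964)/0.71755 + 303.2 = 598.5227, v = 855.9·(-0.05949)/0.71755 + 234.5 = 163.5391
M3: Pc = R·M3+t = (+0.26683, -0.15428, +0.66898); u = 482.0·(+0.26683)/0.66898 + 303.2 = 495.4469, v = 855.9·(-0.15428)/0.66898 + 234.5 = 37.1189

c0=(442.61, 268.00) c1=(556.11, 385.92) c2=(598.52, 163.54) c3=(495.45, 37.12)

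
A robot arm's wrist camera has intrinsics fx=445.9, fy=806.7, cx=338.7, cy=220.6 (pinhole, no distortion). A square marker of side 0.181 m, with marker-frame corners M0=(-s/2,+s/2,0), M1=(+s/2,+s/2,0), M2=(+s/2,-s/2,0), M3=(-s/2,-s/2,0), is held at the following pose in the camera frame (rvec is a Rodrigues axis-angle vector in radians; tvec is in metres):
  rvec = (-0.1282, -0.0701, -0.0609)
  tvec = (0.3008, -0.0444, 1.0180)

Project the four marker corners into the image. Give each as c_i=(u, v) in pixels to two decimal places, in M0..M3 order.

c0=(435.28, 261.16) c1=(513.31, 252.53) c2=(504.41, 112.31) c3=(427.99, 118.92)

Intrinsics K: fx=445.9, fy=806.7, cx=338.7, cy=220.6
Marker side s = 0.181 m; corners in marker frame (Z=0):
  M0 = (-0.0905, +0.0905, 0)
  M1 = (+0.0905, +0.0905, 0)
  M2 = (+0.0905, -0.0905, 0)
  M3 = (-0.0905, -0.0905, 0)
rvec = (-0.1282, -0.0701, -0.0609), |rvec| = θ = 0.15830 rad = 9.070°
Rodrigues: sinθ=0.15764, 1−cosθ=0.01250; R = I + sinθ·[k]× + (1−cosθ)·[k]×²:
    [+0.99570 +0.06513 -0.06591]
    [-0.05616 +0.98995 +0.12980]
    [+0.07370 -0.12554 +0.98935]
t = (0.3008, -0.0444, 1.0180) m
M0: Pc = R·M0+t = (+0.21658, +0.05027, +0.99997); u = 445.9·(+0.21658)/0.99997 + 338.7 = 435.2776, v = 806.7·(+0.05027)/0.99997 + 220.6 = 261.1565
M1: Pc = R·M1+t = (+0.39680, +0.04011, +1.01331); u = 445.9·(+0.39680)/1.01331 + 338.7 = 513.3114, v = 806.7·(+0.04011)/1.01331 + 220.6 = 252.5299
M2: Pc = R·M2+t = (+0.38502, -0.13907, +1.03603); u = 445.9·(+0.38502)/1.03603 + 338.7 = 504.4082, v = 806.7·(-0.13907)/1.03603 + 220.6 = 112.3115
M3: Pc = R·M3+t = (+0.20480, -0.12891, +1.02269); u = 445.9·(+0.20480)/1.02269 + 338.7 = 427.9920, v = 806.7·(-0.12891)/1.02269 + 220.6 = 118.9174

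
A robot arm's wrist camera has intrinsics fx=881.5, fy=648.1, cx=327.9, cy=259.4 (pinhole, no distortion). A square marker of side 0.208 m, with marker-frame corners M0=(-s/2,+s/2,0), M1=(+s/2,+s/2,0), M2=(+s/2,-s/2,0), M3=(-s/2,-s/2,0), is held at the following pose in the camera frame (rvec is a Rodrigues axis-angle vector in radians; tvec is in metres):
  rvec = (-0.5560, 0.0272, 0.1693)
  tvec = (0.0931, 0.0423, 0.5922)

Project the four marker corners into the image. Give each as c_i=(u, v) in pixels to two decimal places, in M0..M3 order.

Intrinsics K: fx=881.5, fy=648.1, cx=327.9, cy=259.4
Marker side s = 0.208 m; corners in marker frame (Z=0):
  M0 = (-0.1040, +0.1040, 0)
  M1 = (+0.1040, +0.1040, 0)
  M2 = (+0.1040, -0.1040, 0)
  M3 = (-0.1040, -0.1040, 0)
rvec = (-0.5560, 0.0272, 0.1693), |rvec| = θ = 0.58184 rad = 33.337°
Rodrigues: sinθ=0.54956, 1−cosθ=0.16455; R = I + sinθ·[k]× + (1−cosθ)·[k]×²:
    [+0.98571 -0.16726 -0.02006]
    [+0.15256 +0.83581 +0.52739]
    [-0.07144 -0.52292 +0.84938]
t = (0.0931, 0.0423, 0.5922) m
M0: Pc = R·M0+t = (-0.02681, +0.11336, +0.54525); u = 881.5·(-0.02681)/0.54525 + 327.9 = 284.5585, v = 648.1·(+0.11336)/0.54525 + 259.4 = 394.1420
M1: Pc = R·M1+t = (+0.17822, +0.14509, +0.53039); u = 881.5·(+0.17822)/0.53039 + 327.9 = 624.0989, v = 648.1·(+0.14509)/0.53039 + 259.4 = 436.6917
M2: Pc = R·M2+t = (+0.21301, -0.02876, +0.63915); u = 881.5·(+0.21301)/0.63915 + 327.9 = 621.6748, v = 648.1·(-0.02876)/0.63915 + 259.4 = 230.2389
M3: Pc = R·M3+t = (+0.00798, -0.06049, +0.65401); u = 881.5·(+0.00798)/0.65401 + 327.9 = 338.6573, v = 648.1·(-0.06049)/0.65401 + 259.4 = 199.4565

c0=(284.56, 394.14) c1=(624.10, 436.69) c2=(621.67, 230.24) c3=(338.66, 199.46)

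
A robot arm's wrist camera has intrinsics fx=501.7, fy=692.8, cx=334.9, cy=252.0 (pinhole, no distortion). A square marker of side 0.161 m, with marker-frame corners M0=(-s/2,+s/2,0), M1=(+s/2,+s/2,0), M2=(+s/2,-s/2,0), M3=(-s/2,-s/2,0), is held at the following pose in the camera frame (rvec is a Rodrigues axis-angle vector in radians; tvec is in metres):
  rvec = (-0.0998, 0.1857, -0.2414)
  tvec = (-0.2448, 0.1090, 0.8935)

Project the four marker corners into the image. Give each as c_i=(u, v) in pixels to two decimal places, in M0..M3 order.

c0=(165.40, 411.48) c1=(248.62, 384.92) c2=(229.78, 260.87) c3=(148.89, 290.58)

Intrinsics K: fx=501.7, fy=692.8, cx=334.9, cy=252.0
Marker side s = 0.161 m; corners in marker frame (Z=0):
  M0 = (-0.0805, +0.0805, 0)
  M1 = (+0.0805, +0.0805, 0)
  M2 = (+0.0805, -0.0805, 0)
  M3 = (-0.0805, -0.0805, 0)
rvec = (-0.0998, 0.1857, -0.2414), |rvec| = θ = 0.32050 rad = 18.363°
Rodrigues: sinθ=0.31504, 1−cosθ=0.05092; R = I + sinθ·[k]× + (1−cosθ)·[k]×²:
    [+0.95402 +0.22810 +0.19448]
    [-0.24648 +0.96617 +0.07588]
    [-0.17059 -0.12032 +0.97797]
t = (-0.2448, 0.1090, 0.8935) m
M0: Pc = R·M0+t = (-0.30324, +0.20662, +0.89755); u = 501.7·(-0.30324)/0.89755 + 334.9 = 165.4007, v = 692.8·(+0.20662)/0.89755 + 252.0 = 411.4849
M1: Pc = R·M1+t = (-0.14964, +0.16694, +0.87008); u = 501.7·(-0.14964)/0.87008 + 334.9 = 248.6159, v = 692.8·(+0.16694)/0.87008 + 252.0 = 384.9221
M2: Pc = R·M2+t = (-0.18636, +0.01138, +0.88945); u = 501.7·(-0.18636)/0.88945 + 334.9 = 229.7807, v = 692.8·(+0.01138)/0.88945 + 252.0 = 260.8653
M3: Pc = R·M3+t = (-0.33996, +0.05106, +0.91692); u = 501.7·(-0.33996)/0.91692 + 334.9 = 148.8877, v = 692.8·(+0.05106)/0.91692 + 252.0 = 290.5829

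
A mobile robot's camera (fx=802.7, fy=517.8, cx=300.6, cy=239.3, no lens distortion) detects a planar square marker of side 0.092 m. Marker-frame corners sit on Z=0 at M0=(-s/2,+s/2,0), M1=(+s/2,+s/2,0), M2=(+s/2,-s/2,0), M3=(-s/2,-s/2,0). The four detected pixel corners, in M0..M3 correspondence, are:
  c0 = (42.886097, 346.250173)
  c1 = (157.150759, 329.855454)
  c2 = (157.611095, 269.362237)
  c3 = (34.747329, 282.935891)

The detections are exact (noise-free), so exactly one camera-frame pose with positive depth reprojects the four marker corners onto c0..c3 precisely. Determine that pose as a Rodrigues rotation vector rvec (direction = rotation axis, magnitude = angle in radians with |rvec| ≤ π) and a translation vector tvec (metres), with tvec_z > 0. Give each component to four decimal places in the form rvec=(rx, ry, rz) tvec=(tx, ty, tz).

rvec=(0.5124, -0.4690, -0.0282) tvec=(-0.1560, 0.0828, 0.6244)

Intrinsics K: fx=802.7, fy=517.8, cx=300.6, cy=239.3
Marker side s = 0.092 m; corners in marker frame (Z=0):
  M0 = (-0.0460, +0.0460, 0)
  M1 = (+0.0460, +0.0460, 0)
  M2 = (+0.0460, -0.0460, 0)
  M3 = (-0.0460, -0.0460, 0)
Detected image corners:
  c0 = (42.886097, 346.250173) px
  c1 = (157.150759, 329.855454) px
  c2 = (157.611095, 269.362237) px
  c3 = (34.747329, 282.935891) px
Planar DLT: solve 8×8 A·h = b for H (H[2,2]=1):
  H  [+1353.88282 +115.43920 +100.02310]
  H  [+45.67182 +907.71529 +307.95733]
  H  [+0.68083 +0.76629 +1.00000]
B = K⁻¹H; ‖b₁‖=1.601427, ‖b₂‖=1.601427; λ = 2/(‖b₁‖+‖b₂‖) = 0.624443, sign → tz>0 ⇒ λ=+0.624443
r₁ = λ·B[:,0] = (+0.89401,-0.14140,+0.42514); r₂ = λ·B[:,1] = (-0.08939,+0.87352,+0.47850)
r₃ = r₁×r₂ = (-0.43903,-0.46579,+0.76830); SVD([r₁ r₂ r₃]) → R = UVᵀ:
  R  [+0.89401 -0.08939 -0.43903]
  R  [-0.14140 +0.87352 -0.46579]
  R  [+0.42514 +0.47850 +0.76830]
t = (-0.15603, +0.08280, +0.62444) m
tr R = 2.535840; θ = arccos((tr R − 1)/2) = 0.695209 rad = 39.833°
axis k = ((R−Rᵀ)₃₂, (R−Rᵀ)₁₃, (R−Rᵀ)₂₁) / (2 sinθ) = (+0.737105, -0.674558, -0.040598)
rvec = θ·k = (+0.512442, -0.468958, -0.028224)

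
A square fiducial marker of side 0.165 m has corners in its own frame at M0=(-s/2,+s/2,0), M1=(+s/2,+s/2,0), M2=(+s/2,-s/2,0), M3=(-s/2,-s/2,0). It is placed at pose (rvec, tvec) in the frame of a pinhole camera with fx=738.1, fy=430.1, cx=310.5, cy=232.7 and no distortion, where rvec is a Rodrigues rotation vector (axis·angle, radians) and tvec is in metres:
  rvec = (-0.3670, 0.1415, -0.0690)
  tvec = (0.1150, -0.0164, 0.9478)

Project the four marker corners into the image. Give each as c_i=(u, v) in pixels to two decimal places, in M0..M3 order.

c0=(339.87, 264.24) c1=(473.09, 257.71) c2=(457.81, 187.85) c3=(332.97, 195.45)

Intrinsics K: fx=738.1, fy=430.1, cx=310.5, cy=232.7
Marker side s = 0.165 m; corners in marker frame (Z=0):
  M0 = (-0.0825, +0.0825, 0)
  M1 = (+0.0825, +0.0825, 0)
  M2 = (+0.0825, -0.0825, 0)
  M3 = (-0.0825, -0.0825, 0)
rvec = (-0.3670, 0.1415, -0.0690), |rvec| = θ = 0.39934 rad = 22.880°
Rodrigues: sinθ=0.38881, 1−cosθ=0.07868; R = I + sinθ·[k]× + (1−cosθ)·[k]×²:
    [+0.98777 +0.04156 +0.15026]
    [-0.09280 +0.93120 +0.35251]
    [-0.12527 -0.36214 +0.92367]
t = (0.1150, -0.0164, 0.9478) m
M0: Pc = R·M0+t = (+0.03694, +0.06808, +0.92826); u = 738.1·(+0.03694)/0.92826 + 310.5 = 339.8706, v = 430.1·(+0.06808)/0.92826 + 232.7 = 264.2442
M1: Pc = R·M1+t = (+0.19992, +0.05277, +0.90759); u = 738.1·(+0.19992)/0.90759 + 310.5 = 473.0856, v = 430.1·(+0.05277)/0.90759 + 232.7 = 257.7062
M2: Pc = R·M2+t = (+0.19306, -0.10088, +0.96734); u = 738.1·(+0.19306)/0.96734 + 310.5 = 457.8105, v = 430.1·(-0.10088)/0.96734 + 232.7 = 187.8467
M3: Pc = R·M3+t = (+0.03008, -0.08557, +0.98801); u = 738.1·(+0.03008)/0.98801 + 310.5 = 332.9716, v = 430.1·(-0.08557)/0.98801 + 232.7 = 195.4509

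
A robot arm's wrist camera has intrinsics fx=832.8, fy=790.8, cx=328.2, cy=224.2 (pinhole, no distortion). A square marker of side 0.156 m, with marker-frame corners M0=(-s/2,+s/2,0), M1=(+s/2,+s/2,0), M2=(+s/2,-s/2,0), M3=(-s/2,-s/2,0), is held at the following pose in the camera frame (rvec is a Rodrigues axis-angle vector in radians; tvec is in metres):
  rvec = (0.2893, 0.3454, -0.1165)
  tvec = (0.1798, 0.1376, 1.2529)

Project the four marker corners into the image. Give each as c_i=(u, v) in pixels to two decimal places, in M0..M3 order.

Intrinsics K: fx=832.8, fy=790.8, cx=328.2, cy=224.2
Marker side s = 0.156 m; corners in marker frame (Z=0):
  M0 = (-0.0780, +0.0780, 0)
  M1 = (+0.0780, +0.0780, 0)
  M2 = (+0.0780, -0.0780, 0)
  M3 = (-0.0780, -0.0780, 0)
rvec = (0.2893, 0.3454, -0.1165), |rvec| = θ = 0.46537 rad = 26.664°
Rodrigues: sinθ=0.44875, 1−cosθ=0.10634; R = I + sinθ·[k]× + (1−cosθ)·[k]×²:
    [+0.93475 +0.16141 +0.31652]
    [-0.06327 +0.95224 -0.29873]
    [-0.34962 +0.25921 +0.90032]
t = (0.1798, 0.1376, 1.2529) m
M0: Pc = R·M0+t = (+0.11948, +0.21681, +1.30039); u = 832.8·(+0.11948)/1.30039 + 328.2 = 404.7172, v = 790.8·(+0.21681)/1.30039 + 224.2 = 356.0477
M1: Pc = R·M1+t = (+0.26530, +0.20694, +1.24585); u = 832.8·(+0.26530)/1.24585 + 328.2 = 505.5428, v = 790.8·(+0.20694)/1.24585 + 224.2 = 355.5543
M2: Pc = R·M2+t = (+0.24012, +0.05839, +1.20541); u = 832.8·(+0.24012)/1.20541 + 328.2 = 494.0959, v = 790.8·(+0.05839)/1.20541 + 224.2 = 262.5063
M3: Pc = R·M3+t = (+0.09430, +0.06826, +1.25995); u = 832.8·(+0.09430)/1.25995 + 328.2 = 390.5298, v = 790.8·(+0.06826)/1.25995 + 224.2 = 267.0434

c0=(404.72, 356.05) c1=(505.54, 355.55) c2=(494.10, 262.51) c3=(390.53, 267.04)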